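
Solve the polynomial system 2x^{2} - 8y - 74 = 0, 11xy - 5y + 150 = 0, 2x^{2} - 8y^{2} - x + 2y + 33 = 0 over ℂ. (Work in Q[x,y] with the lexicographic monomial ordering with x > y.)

{(5, -3)}

Compute a lex Gröbner basis by Buchberger's algorithm.
f_1 = 2x^{2} - 8y - 74, LT = x^{2}.
f_2 = 11xy - 5y + 150, LT = xy.
f_3 = 2x^{2} - x - 8y^{2} + 2y + 33, LT = x^{2}.

S(f_1,f_2): lcm = x^{2}y. S = \tfrac{5}{11}xy - \tfrac{150}{11}x - 4y^{2} - 37y.
  leading term xy: subtract (\tfrac{5}{121})·f_2 from \tfrac{5}{11}xy - \tfrac{150}{11}x - 4y^{2} - 37y → -\tfrac{150}{11}x - 4y^{2} - \tfrac{4452}{121}y - \tfrac{750}{121}
  leading term x: no divisor's leading term divides it; move -\tfrac{150}{11}x to the remainder.
  leading term y^{2}: no divisor's leading term divides it; move -4y^{2} to the remainder.
  leading term y: no divisor's leading term divides it; move -\tfrac{4452}{121}y to the remainder.
  leading term 1: no divisor's leading term divides it; move -\tfrac{750}{121} to the remainder.
  remainder -\tfrac{150}{11}x - 4y^{2} - \tfrac{4452}{121}y - \tfrac{750}{121} ≠ 0; add h_4 = -\tfrac{150}{11}x - 4y^{2} - \tfrac{4452}{121}y - \tfrac{750}{121} to the basis.

S(f_1,f_3): lcm = x^{2}. S = \tfrac{1}{2}x + 4y^{2} - 5y - \tfrac{107}{2}.
  leading term x: subtract (-\tfrac{11}{300})·h_4 from \tfrac{1}{2}x + 4y^{2} - 5y - \tfrac{107}{2} → \tfrac{289}{75}y^{2} - \tfrac{1746}{275}y - \tfrac{591}{11}
  leading term y^{2}: no divisor's leading term divides it; move \tfrac{289}{75}y^{2} to the remainder.
  leading term y: no divisor's leading term divides it; move -\tfrac{1746}{275}y to the remainder.
  leading term 1: no divisor's leading term divides it; move -\tfrac{591}{11} to the remainder.
  remainder \tfrac{289}{75}y^{2} - \tfrac{1746}{275}y - \tfrac{591}{11} ≠ 0; add h_5 = \tfrac{289}{75}y^{2} - \tfrac{1746}{275}y - \tfrac{591}{11} to the basis.

S(f_2,f_3): lcm = x^{2}y. S = \tfrac{1}{22}xy + \tfrac{150}{11}x + 4y^{3} - y^{2} - \tfrac{33}{2}y.
  leading term xy: subtract (\tfrac{1}{242})·f_2 from \tfrac{1}{22}xy + \tfrac{150}{11}x + 4y^{3} - y^{2} - \tfrac{33}{2}y → \tfrac{150}{11}x + 4y^{3} - y^{2} - \tfrac{1994}{121}y - \tfrac{75}{121}
  leading term x: subtract (-1)·h_4 from \tfrac{150}{11}x + 4y^{3} - y^{2} - \tfrac{1994}{121}y - \tfrac{75}{121} → 4y^{3} - 5y^{2} - \tfrac{586}{11}y - \tfrac{75}{11}
  leading term y^{3}: subtract (\tfrac{300}{289}y)·h_5 from 4y^{3} - 5y^{2} - \tfrac{586}{11}y - \tfrac{75}{11} → \tfrac{5057}{3179}y^{2} + \tfrac{7946}{3179}y - \tfrac{75}{11}
  leading term y^{2}: subtract (\tfrac{379275}{918731})·h_5 from \tfrac{5057}{3179}y^{2} + \tfrac{7946}{3179}y - \tfrac{75}{11} → \tfrac{51748900}{10106041}y + \tfrac{155246700}{10106041}
  leading term y: no divisor's leading term divides it; move \tfrac{51748900}{10106041}y to the remainder.
  leading term 1: no divisor's leading term divides it; move \tfrac{155246700}{10106041} to the remainder.
  remainder \tfrac{51748900}{10106041}y + \tfrac{155246700}{10106041} ≠ 0; add h_6 = \tfrac{51748900}{10106041}y + \tfrac{155246700}{10106041} to the basis.

The other S-polynomials (S(f_1,h_4), S(f_2,h_4), S(f_3,h_4), S(f_1,h_5), S(f_2,h_5), S(f_3,h_5), S(h_4,h_5), S(f_1,h_6), S(f_2,h_6), S(f_3,h_6), S(h_4,h_6), S(h_5,h_6)) all reduce to 0 modulo the current basis, so we have a Gröbner basis.
Inter-reduce: drop elements whose leading term is divisible by another's, tail-reduce, and make monic.
Reduced Gröbner basis: {x - 5, y + 3}.

A lex Gröbner basis eliminates variables successively. Here y + 3 depends only on y, with roots {-3}; lifting each root through the earlier basis elements recovers the full solutions.
  y = -3: the earlier basis element becomes x - 5 = 0, giving x = 5 — point (5, -3).
Substituting each solution back into the original system confirms all equations vanish.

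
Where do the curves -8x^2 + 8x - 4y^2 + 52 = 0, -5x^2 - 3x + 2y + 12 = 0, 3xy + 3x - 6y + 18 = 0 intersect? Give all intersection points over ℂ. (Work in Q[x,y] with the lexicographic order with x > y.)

Compute a lex Gröbner basis by Buchberger's algorithm.
f_1 = -8x^2 + 8x - 4y^2 + 52, LT = x^2.
f_2 = -5x^2 - 3x + 2y + 12, LT = x^2.
f_3 = 3xy + 3x - 6y + 18, LT = xy.

S(f_1,f_2): lcm = x^2. S = -8/5x + 1/2y^2 + 2/5y - 41/10.
  leading term x: no divisor's leading term divides it; move -8/5x to the remainder.
  leading term y^2: no divisor's leading term divides it; move 1/2y^2 to the remainder.
  leading term y: no divisor's leading term divides it; move 2/5y to the remainder.
  leading term 1: no divisor's leading term divides it; move -41/10 to the remainder.
  remainder -8/5x + 1/2y^2 + 2/5y - 41/10 ≠ 0; add h_4 = -8/5x + 1/2y^2 + 2/5y - 41/10 to the basis.

S(f_1,f_3): lcm = x^2y. S = -x^2 + xy - 6x + 1/2y^3 - 13/2y.
  leading term x^2: subtract (1/8)·f_1 from -x^2 + xy - 6x + 1/2y^3 - 13/2y → xy - 7x + 1/2y^3 + 1/2y^2 - 13/2y - 13/2
  leading term xy: subtract (1/3)·f_3 from xy - 7x + 1/2y^3 + 1/2y^2 - 13/2y - 13/2 → -8x + 1/2y^3 + 1/2y^2 - 9/2y - 25/2
  leading term x: subtract (5)·h_4 from -8x + 1/2y^3 + 1/2y^2 - 9/2y - 25/2 → 1/2y^3 - 2y^2 - 13/2y + 8
  leading term y^3: no divisor's leading term divides it; move 1/2y^3 to the remainder.
  leading term y^2: no divisor's leading term divides it; move -2y^2 to the remainder.
  leading term y: no divisor's leading term divides it; move -13/2y to the remainder.
  leading term 1: no divisor's leading term divides it; move 8 to the remainder.
  remainder 1/2y^3 - 2y^2 - 13/2y + 8 ≠ 0; add h_5 = 1/2y^3 - 2y^2 - 13/2y + 8 to the basis.

S(f_2,f_3): lcm = x^2y. S = -x^2 + 13/5xy - 6x - 2/5y^2 - 12/5y.
  leading term x^2: subtract (1/8)·f_1 from -x^2 + 13/5xy - 6x - 2/5y^2 - 12/5y → 13/5xy - 7x + 1/10y^2 - 12/5y - 13/2
  leading term xy: subtract (13/15)·f_3 from 13/5xy - 7x + 1/10y^2 - 12/5y - 13/2 → -48/5x + 1/10y^2 + 14/5y - 221/10
  leading term x: subtract (6)·h_4 from -48/5x + 1/10y^2 + 14/5y - 221/10 → -29/10y^2 + 2/5y + 5/2
  leading term y^2: no divisor's leading term divides it; move -29/10y^2 to the remainder.
  leading term y: no divisor's leading term divides it; move 2/5y to the remainder.
  leading term 1: no divisor's leading term divides it; move 5/2 to the remainder.
  remainder -29/10y^2 + 2/5y + 5/2 ≠ 0; add h_6 = -29/10y^2 + 2/5y + 5/2 to the basis.

S(f_1,h_4): lcm = x^2. S = 5/16xy^2 + 1/4xy - 57/16x + 1/2y^2 - 13/2.
  leading term xy^2: subtract (5/48y)·f_3 from 5/16xy^2 + 1/4xy - 57/16x + 1/2y^2 - 13/2 → -1/16xy - 57/16x + 9/8y^2 - 15/8y - 13/2
  leading term xy: subtract (-1/48)·f_3 from -1/16xy - 57/16x + 9/8y^2 - 15/8y - 13/2 → -7/2x + 9/8y^2 - 2y - 49/8
  leading term x: subtract (35/16)·h_4 from -7/2x + 9/8y^2 - 2y - 49/8 → 1/32y^2 - 23/8y + 91/32
  leading term y^2: subtract (-5/464)·h_6 from 1/32y^2 - 23/8y + 91/32 → -333/116y + 333/116
  leading term y: no divisor's leading term divides it; move -333/116y to the remainder.
  leading term 1: no divisor's leading term divides it; move 333/116 to the remainder.
  remainder -333/116y + 333/116 ≠ 0; add h_7 = -333/116y + 333/116 to the basis.

The other S-polynomials (S(f_2,h_4), S(f_3,h_4), S(f_1,h_5), S(f_2,h_5), S(f_3,h_5), S(h_4,h_5), S(f_1,h_6), S(f_2,h_6), S(f_3,h_6), S(h_4,h_6), S(h_5,h_6), S(f_1,h_7), S(f_2,h_7), S(f_3,h_7), S(h_4,h_7), S(h_5,h_7), S(h_6,h_7)) all reduce to 0 modulo the current basis, so we have a Gröbner basis.
Inter-reduce: drop elements whose leading term is divisible by another's, tail-reduce, and make monic.
Reduced Gröbner basis: {x + 2, y - 1}.

Elimination: the polynomial y - 1 lies in the elimination ideal for y, so y ∈ {1}. For each such y, the remaining basis elements (now univariate) give the rest of the solution.
  y = 1: the earlier basis element becomes x + 2 = 0, giving x = -2 — point (-2, 1).
Each listed point satisfies every original equation (direct substitution).

{(-2, 1)}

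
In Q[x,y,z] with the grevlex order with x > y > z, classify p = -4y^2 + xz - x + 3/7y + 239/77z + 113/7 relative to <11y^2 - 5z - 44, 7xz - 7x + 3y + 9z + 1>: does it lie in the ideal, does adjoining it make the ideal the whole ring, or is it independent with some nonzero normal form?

First compute the reduced Gröbner basis of I by Buchberger's algorithm.
f_1 = 11y^2 - 5z - 44, LT = y^2.
f_2 = 7xz - 7x + 3y + 9z + 1, LT = xz.

S(f_1,f_2): leading monomials are coprime, so the S-polynomial reduces to 0 (Buchberger's first criterion).
Every S-polynomial of the final basis reduces to 0, so we have a Gröbner basis.
Inter-reduce: drop elements whose leading term is divisible by another's, tail-reduce, and make monic.
Reduced Gröbner basis: {y^2 - 5/11z - 4, xz - x + 3/7y + 9/7z + 1/7}.
Label its elements g_1 = y^2 - 5/11z - 4, g_2 = xz - x + 3/7y + 9/7z + 1/7.

Reduce p = -4y^2 + xz - x + 3/7y + 239/77z + 113/7 modulo G:
  leading term y^2: subtract (-4)·g_1 from -4y^2 + xz - x + 3/7y + 239/77z + 113/7 → xz - x + 3/7y + 9/7z + 1/7
  leading term xz: subtract (1)·g_2 from xz - x + 3/7y + 9/7z + 1/7 → 0
  normal form = 0.
Since the normal form is 0, p ∈ I.

-4y^2 + xz - x + 3/7y + 239/77z + 113/7 lies in I (it reduces to 0).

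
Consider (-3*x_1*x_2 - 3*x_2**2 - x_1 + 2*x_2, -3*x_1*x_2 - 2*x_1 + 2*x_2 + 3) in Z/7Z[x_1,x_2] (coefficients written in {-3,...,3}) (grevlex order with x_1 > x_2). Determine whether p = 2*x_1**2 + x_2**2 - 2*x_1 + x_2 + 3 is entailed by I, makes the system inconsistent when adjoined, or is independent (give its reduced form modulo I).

First compute the reduced Gröbner basis of I by Buchberger's algorithm.
f_1 = -3*x_1*x_2 - 3*x_2**2 - x_1 + 2*x_2, LT = x_1*x_2.
f_2 = -3*x_1*x_2 - 2*x_1 + 2*x_2 + 3, LT = x_1*x_2.

S(f_1,f_2): lcm = x_1*x_2. S = x_2**2 + 2*x_1 + 1.
  reduce S modulo (f_1, f_2):
  remainder x_2**2 + 2*x_1 + 1 ≠ 0; add h_3 = x_2**2 + 2*x_1 + 1 to the basis.

S(f_1,h_3): lcm = x_1*x_2**2. S = x_2**3 - 2*x_1**2 - 2*x_1*x_2 - 3*x_2**2 - x_1.
  reduce S modulo (f_1, f_2, h_3):
  remainder -2*x_1**2 + 3*x_1 + x_2 - 1 ≠ 0; add h_4 = -2*x_1**2 + 3*x_1 + x_2 - 1 to the basis.

The other S-polynomials (S(f_2,h_3), S(f_1,h_4), S(f_2,h_4), S(h_3,h_4)) all reduce to 0 modulo the current basis, so we have a Gröbner basis.
Inter-reduce: drop elements whose leading term is divisible by another's, tail-reduce, and make monic.
Reduced Gröbner basis: {x_1**2 + 2*x_1 + 3*x_2 - 3, x_1*x_2 + 3*x_1 - 3*x_2 - 1, x_2**2 + 2*x_1 + 1}.
Label its elements g_1 = x_1**2 + 2*x_1 + 3*x_2 - 3, g_2 = x_1*x_2 + 3*x_1 - 3*x_2 - 1, g_3 = x_2**2 + 2*x_1 + 1.

Reduce p = 2*x_1**2 + x_2**2 - 2*x_1 + x_2 + 3 modulo G:
  leading term x_1**2: subtract (2)·g_1 from 2*x_1**2 + x_2**2 - 2*x_1 + x_2 + 3 → x_2**2 + x_1 + 2*x_2 + 2
  leading term x_2**2: subtract (1)·g_3 from x_2**2 + x_1 + 2*x_2 + 2 → -x_1 + 2*x_2 + 1
  leading term x_1: no divisor's leading term divides it; move -x_1 to the remainder.
  leading term x_2: no divisor's leading term divides it; move 2*x_2 to the remainder.
  leading term 1: no divisor's leading term divides it; move 1 to the remainder.
  normal form = -x_1 + 2*x_2 + 1.
The normal form is nonzero, so p ∉ I. Since p minus its normal form lies in I, I + (p) = I + (r) where r = -x_1 + 2*x_2 + 1; decide whether this ideal is the whole ring.
Run Buchberger on G together with r (pairs among the g_i already reduce to 0 since G is a Gröbner basis):
g_1 = x_1**2 + 2*x_1 + 3*x_2 - 3, LT = x_1**2.
g_2 = x_1*x_2 + 3*x_1 - 3*x_2 - 1, LT = x_1*x_2.
g_3 = x_2**2 + 2*x_1 + 1, LT = x_2**2.
r = -x_1 + 2*x_2 + 1, LT = x_1.

S(g_1,r): lcm = x_1**2. S = 2*x_1*x_2 + 3*x_1 + 3*x_2 - 3.
  reduce S modulo (g_1, g_2, g_3, r):
  remainder 3*x_2 + 3 ≠ 0; add m_5 = 3*x_2 + 3 to the basis.

The other S-polynomials (S(g_1,g_2), S(g_1,g_3), S(g_2,g_3), S(g_2,r), S(g_3,r), S(g_1,m_5), S(g_2,m_5), S(g_3,m_5), S(r,m_5)) all reduce to 0 modulo the current basis, so we have a Gröbner basis.
Inter-reduce: drop elements whose leading term is divisible by another's, tail-reduce, and make monic.
Reduced Gröbner basis: {x_1 + 1, x_2 + 1}.
The reduced Gröbner basis of I + (p) is {x_1 + 1, x_2 + 1} ≠ {1}, a proper ideal, so the enlarged system stays consistent: p is independent of I, with normal form -x_1 + 2*x_2 + 1.

2*x_1**2 + x_2**2 - 2*x_1 + x_2 + 3 is independent of I; its normal form modulo I is -x_1 + 2*x_2 + 1.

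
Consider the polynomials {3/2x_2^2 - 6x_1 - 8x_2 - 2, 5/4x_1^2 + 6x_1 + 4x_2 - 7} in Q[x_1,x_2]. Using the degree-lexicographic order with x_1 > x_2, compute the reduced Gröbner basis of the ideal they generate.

G = {x_1^2 + 24/5x_1 + 16/5x_2 - 28/5, x_2^2 - 4x_1 - 16/3x_2 - 4/3}

f_1 = 3/2x_2^2 - 6x_1 - 8x_2 - 2, LT = x_2^2.
f_2 = 5/4x_1^2 + 6x_1 + 4x_2 - 7, LT = x_1^2.

The S-polynomials (S(f_1,f_2)) all reduce to 0 modulo the current basis, so we have a Gröbner basis.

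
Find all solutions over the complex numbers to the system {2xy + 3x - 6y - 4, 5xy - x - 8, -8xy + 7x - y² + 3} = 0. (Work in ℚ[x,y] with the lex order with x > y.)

{(2, 1)}

Compute a lex Gröbner basis by Buchberger's algorithm.
f_1 = 2xy + 3x - 6y - 4, LT = xy.
f_2 = 5xy - x - 8, LT = xy.
f_3 = -8xy + 7x - y² + 3, LT = xy.

S(f_1,f_2): lcm = xy. S = 17/10x - 3y - ⅖.
  leading term x: no divisor's leading term divides it; move 17/10x to the remainder.
  leading term y: no divisor's leading term divides it; move -3y to the remainder.
  leading term 1: no divisor's leading term divides it; move -⅖ to the remainder.
  remainder 17/10x - 3y - ⅖ ≠ 0; add h_4 = 17/10x - 3y - ⅖ to the basis.

S(f_1,f_3): lcm = xy. S = 19/8x - ⅛y² - 3y - 13/8.
  leading term x: subtract (95/68)·h_4 from 19/8x - ⅛y² - 3y - 13/8 → -⅛y² + 81/68y - 145/136
  leading term y²: no divisor's leading term divides it; move -⅛y² to the remainder.
  leading term y: no divisor's leading term divides it; move 81/68y to the remainder.
  leading term 1: no divisor's leading term divides it; move -145/136 to the remainder.
  remainder -⅛y² + 81/68y - 145/136 ≠ 0; add h_5 = -⅛y² + 81/68y - 145/136 to the basis.

S(f_1,h_4): lcm = xy. S = 3/2x + 30/17y² - 47/17y - 2.
  leading term x: subtract (15/17)·h_4 from 3/2x + 30/17y² - 47/17y - 2 → 30/17y² - 2/17y - 28/17
  leading term y²: subtract (-240/17)·h_5 from 30/17y² - 2/17y - 28/17 → 4826/289y - 4826/289
  leading term y: no divisor's leading term divides it; move 4826/289y to the remainder.
  leading term 1: no divisor's leading term divides it; move -4826/289 to the remainder.
  remainder 4826/289y - 4826/289 ≠ 0; add h_6 = 4826/289y - 4826/289 to the basis.

The other S-polynomials (S(f_2,f_3), S(f_2,h_4), S(f_3,h_4), S(f_1,h_5), S(f_2,h_5), S(f_3,h_5), S(h_4,h_5), S(f_1,h_6), S(f_2,h_6), S(f_3,h_6), S(h_4,h_6), S(h_5,h_6)) all reduce to 0 modulo the current basis, so we have a Gröbner basis.
Inter-reduce: drop elements whose leading term is divisible by another's, tail-reduce, and make monic.
Reduced Gröbner basis: {x - 2, y - 1}.

From the last basis element, y - 1 = 0, so y takes values in {1}. Each choice, substituted upward through the basis, yields the corresponding point(s) of the solution set.
  y = 1: the earlier basis element becomes x - 2 = 0, giving x = 2 — point (2, 1).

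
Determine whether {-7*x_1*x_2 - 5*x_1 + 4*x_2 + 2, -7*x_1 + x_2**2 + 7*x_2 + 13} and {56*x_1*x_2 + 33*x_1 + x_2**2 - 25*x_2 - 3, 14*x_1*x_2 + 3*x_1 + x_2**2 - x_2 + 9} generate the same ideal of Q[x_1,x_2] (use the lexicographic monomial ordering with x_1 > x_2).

Yes, the ideals are equal.

Two ideals are equal iff their reduced Gröbner bases coincide (the reduced basis is unique for a fixed ordering).
Buchberger on the first generating set:
f_1 = -7*x_1*x_2 - 5*x_1 + 4*x_2 + 2, LT = x_1*x_2.
f_2 = -7*x_1 + x_2**2 + 7*x_2 + 13, LT = x_1.

S(f_1,f_2): lcm = x_1*x_2. S = 5/7*x_1 + 1/7*x_2**3 + x_2**2 + 9/7*x_2 - 2/7.
  leading term x_1: subtract (-5/49)·f_2 from 5/7*x_1 + 1/7*x_2**3 + x_2**2 + 9/7*x_2 - 2/7 → 1/7*x_2**3 + 54/49*x_2**2 + 2*x_2 + 51/49
  leading term x_2**3: no divisor's leading term divides it; move 1/7*x_2**3 to the remainder.
  leading term x_2**2: no divisor's leading term divides it; move 54/49*x_2**2 to the remainder.
  leading term x_2: no divisor's leading term divides it; move 2*x_2 to the remainder.
  leading term 1: no divisor's leading term divides it; move 51/49 to the remainder.
  remainder 1/7*x_2**3 + 54/49*x_2**2 + 2*x_2 + 51/49 ≠ 0; add g_3 = 1/7*x_2**3 + 54/49*x_2**2 + 2*x_2 + 51/49 to the basis.

The other S-polynomials (S(f_1,g_3), S(f_2,g_3)) all reduce to 0 modulo the current basis, so we have a Gröbner basis.
Inter-reduce: drop elements whose leading term is divisible by another's, tail-reduce, and make monic.
Reduced Gröbner basis: {x_1 - 1/7*x_2**2 - x_2 - 13/7, x_2**3 + 54/7*x_2**2 + 14*x_2 + 51/7}.

Buchberger on the second generating set:
h_1 = 56*x_1*x_2 + 33*x_1 + x_2**2 - 25*x_2 - 3, LT = x_1*x_2.
h_2 = 14*x_1*x_2 + 3*x_1 + x_2**2 - x_2 + 9, LT = x_1*x_2.

S(h_1,h_2): lcm = x_1*x_2. S = 3/8*x_1 - 3/56*x_2**2 - 3/8*x_2 - 39/56.
  leading term x_1: no divisor's leading term divides it; move 3/8*x_1 to the remainder.
  leading term x_2**2: no divisor's leading term divides it; move -3/56*x_2**2 to the remainder.
  leading term x_2: no divisor's leading term divides it; move -3/8*x_2 to the remainder.
  leading term 1: no divisor's leading term divides it; move -39/56 to the remainder.
  remainder 3/8*x_1 - 3/56*x_2**2 - 3/8*x_2 - 39/56 ≠ 0; add k_3 = 3/8*x_1 - 3/56*x_2**2 - 3/8*x_2 - 39/56 to the basis.

S(h_1,k_3): lcm = x_1*x_2. S = 33/56*x_1 + 1/7*x_2**3 + 57/56*x_2**2 + 79/56*x_2 - 3/56.
  leading term x_1: subtract (11/7)·k_3 from 33/56*x_1 + 1/7*x_2**3 + 57/56*x_2**2 + 79/56*x_2 - 3/56 → 1/7*x_2**3 + 54/49*x_2**2 + 2*x_2 + 51/49
  leading term x_2**3: no divisor's leading term divides it; move 1/7*x_2**3 to the remainder.
  leading term x_2**2: no divisor's leading term divides it; move 54/49*x_2**2 to the remainder.
  leading term x_2: no divisor's leading term divides it; move 2*x_2 to the remainder.
  leading term 1: no divisor's leading term divides it; move 51/49 to the remainder.
  remainder 1/7*x_2**3 + 54/49*x_2**2 + 2*x_2 + 51/49 ≠ 0; add k_4 = 1/7*x_2**3 + 54/49*x_2**2 + 2*x_2 + 51/49 to the basis.

The other S-polynomials (S(h_2,k_3), S(h_1,k_4), S(h_2,k_4), S(k_3,k_4)) all reduce to 0 modulo the current basis, so we have a Gröbner basis.
Inter-reduce: drop elements whose leading term is divisible by another's, tail-reduce, and make monic.
Reduced Gröbner basis: {x_1 - 1/7*x_2**2 - x_2 - 13/7, x_2**3 + 54/7*x_2**2 + 14*x_2 + 51/7}.

Same reduced basis, so the two generating sets span the same ideal.
The choice of monomial ordering does not affect the verdict — as long as both bases are computed under the same ordering, their equality decides ideal equality.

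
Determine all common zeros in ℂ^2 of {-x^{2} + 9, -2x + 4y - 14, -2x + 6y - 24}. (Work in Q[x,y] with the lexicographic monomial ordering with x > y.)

{(3, 5)}

Compute a lex Gröbner basis by Buchberger's algorithm.
f_1 = -x^{2} + 9, LT = x^{2}.
f_2 = -2x + 4y - 14, LT = x.
f_3 = -2x + 6y - 24, LT = x.

S(f_1,f_2): lcm = x^{2}. S = 2xy - 7x - 9.
  reduce S modulo (f_1, f_2, f_3):
  remainder 4y^{2} - 28y + 40 ≠ 0; add h_4 = 4y^{2} - 28y + 40 to the basis.

S(f_1,f_3): lcm = x^{2}. S = 3xy - 12x - 9.
  reduce S modulo (f_1, f_2, f_3, h_4):
  remainder -3y + 15 ≠ 0; add h_5 = -3y + 15 to the basis.

The other S-polynomials (S(f_2,f_3), S(f_1,h_4), S(f_2,h_4), S(f_3,h_4), S(f_1,h_5), S(f_2,h_5), S(f_3,h_5), S(h_4,h_5)) all reduce to 0 modulo the current basis, so we have a Gröbner basis.
Inter-reduce: drop elements whose leading term is divisible by another's, tail-reduce, and make monic.
Reduced Gröbner basis: {x - 3, y - 5}.

From the last basis element, y - 5 = 0, so y takes values in {5}. Each choice, substituted upward through the basis, yields the corresponding point(s) of the solution set.
  y = 5: the earlier basis element becomes x - 3 = 0, giving x = 3 — point (3, 5).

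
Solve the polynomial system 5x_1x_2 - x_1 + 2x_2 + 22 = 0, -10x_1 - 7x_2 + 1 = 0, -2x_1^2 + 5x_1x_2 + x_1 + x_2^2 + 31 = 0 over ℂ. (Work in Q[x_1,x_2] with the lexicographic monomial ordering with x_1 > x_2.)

Compute a lex Gröbner basis by Buchberger's algorithm.
f_1 = 5x_1x_2 - x_1 + 2x_2 + 22, LT = x_1x_2.
f_2 = -10x_1 - 7x_2 + 1, LT = x_1.
f_3 = -2x_1^2 + 5x_1x_2 + x_1 + x_2^2 + 31, LT = x_1^2.

S(f_1,f_2): lcm = x_1x_2. S = -1/5x_1 - 7/10x_2^2 + 1/2x_2 + 22/5.
  reduce S modulo (f_1, f_2, f_3):
  remainder -7/10x_2^2 + 16/25x_2 + 219/50 ≠ 0; add h_4 = -7/10x_2^2 + 16/25x_2 + 219/50 to the basis.

S(f_1,f_3): lcm = x_1^2x_2. S = -1/5x_1^2 + 5/2x_1x_2^2 + 9/10x_1x_2 + 22/5x_1 + 1/2x_2^3 + 31/2x_2.
  reduce S modulo (f_1, f_2, f_3, h_4):
  remainder 99061/30625x_2 - 297183/30625 ≠ 0; add h_5 = 99061/30625x_2 - 297183/30625 to the basis.

The other S-polynomials (S(f_2,f_3), S(f_1,h_4), S(f_2,h_4), S(f_3,h_4), S(f_1,h_5), S(f_2,h_5), S(f_3,h_5), S(h_4,h_5)) all reduce to 0 modulo the current basis, so we have a Gröbner basis.
Inter-reduce: drop elements whose leading term is divisible by another's, tail-reduce, and make monic.
Reduced Gröbner basis: {x_1 + 2, x_2 - 3}.

Elimination: the polynomial x_2 - 3 lies in the elimination ideal for x_2, so x_2 ∈ {3}. For each such x_2, the remaining basis elements (now univariate) give the rest of the solution.
  x_2 = 3: the earlier basis element becomes x_1 + 2 = 0, giving x_1 = -2 — point (-2, 3).

{(-2, 3)}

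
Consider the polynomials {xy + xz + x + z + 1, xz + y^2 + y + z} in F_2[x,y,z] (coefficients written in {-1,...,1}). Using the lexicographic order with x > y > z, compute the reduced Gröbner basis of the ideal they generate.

f_1 = xy + xz + x + z + 1, LT = xy.
f_2 = xz + y^2 + y + z, LT = xz.

S(f_1,f_2): lcm = xyz. S = xz^2 + xz + y^3 + y^2 + yz + z^2 + z.
  leading term xz^2: subtract (z)·f_2 from xz^2 + xz + y^3 + y^2 + yz + z^2 + z → xz + y^3 + y^2z + y^2 + z
  leading term xz: subtract (1)·f_2 from xz + y^3 + y^2z + y^2 + z → y^3 + y^2z + y
  leading term y^3: no divisor's leading term divides it; move y^3 to the remainder.
  leading term y^2z: no divisor's leading term divides it; move y^2z to the remainder.
  leading term y: no divisor's leading term divides it; move y to the remainder.
  remainder y^3 + y^2z + y ≠ 0; add g_3 = y^3 + y^2z + y to the basis.

S(f_1,g_3): lcm = xy^3. S = xy^2 + xy + y^2z + y^2.
  leading term xy^2: subtract (y)·f_1 from xy^2 + xy + y^2z + y^2 → xyz + y^2z + y^2 + yz + y
  leading term xyz: subtract (z)·f_1 from xyz + y^2z + y^2 + yz + y → xz^2 + xz + y^2z + y^2 + yz + y + z^2 + z
  leading term xz^2: subtract (z)·f_2 from xz^2 + xz + y^2z + y^2 + yz + y + z^2 + z → xz + y^2 + y + z
  leading term xz: subtract (1)·f_2 from xz + y^2 + y + z → 0
  remainder 0.

S(f_2,g_3): leading monomials are coprime, so the S-polynomial reduces to 0 (Buchberger's first criterion).
Every S-polynomial of the final basis reduces to 0, so we have a Gröbner basis.

G = {xy + x + y^2 + y + 1, xz + y^2 + y + z, y^3 + y^2z + y}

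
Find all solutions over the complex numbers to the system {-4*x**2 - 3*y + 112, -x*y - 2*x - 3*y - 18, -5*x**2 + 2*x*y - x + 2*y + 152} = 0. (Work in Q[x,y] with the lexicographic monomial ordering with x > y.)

{(-5, 4)}

Compute a lex Gröbner basis by Buchberger's algorithm.
f_1 = -4*x**2 - 3*y + 112, LT = x**2.
f_2 = -x*y - 2*x - 3*y - 18, LT = x*y.
f_3 = -5*x**2 + 2*x*y - x + 2*y + 152, LT = x**2.

S(f_1,f_2): lcm = x**2*y. S = -2*x**2 - 3*x*y - 18*x + 3/4*y**2 - 28*y.
  leading term x**2: subtract (1/2)·f_1 from -2*x**2 - 3*x*y - 18*x + 3/4*y**2 - 28*y → -3*x*y - 18*x + 3/4*y**2 - 53/2*y - 56
  leading term x*y: subtract (3)·f_2 from -3*x*y - 18*x + 3/4*y**2 - 53/2*y - 56 → -12*x + 3/4*y**2 - 35/2*y - 2
  leading term x: no divisor's leading term divides it; move -12*x to the remainder.
  leading term y**2: no divisor's leading term divides it; move 3/4*y**2 to the remainder.
  leading term y: no divisor's leading term divides it; move -35/2*y to the remainder.
  leading term 1: no divisor's leading term divides it; move -2 to the remainder.
  remainder -12*x + 3/4*y**2 - 35/2*y - 2 ≠ 0; add h_4 = -12*x + 3/4*y**2 - 35/2*y - 2 to the basis.

S(f_1,f_3): lcm = x**2. S = 2/5*x*y - 1/5*x + 23/20*y + 12/5.
  leading term x*y: subtract (-2/5)·f_2 from 2/5*x*y - 1/5*x + 23/20*y + 12/5 → -x - 1/20*y - 24/5
  leading term x: subtract (1/12)·h_4 from -x - 1/20*y - 24/5 → -1/16*y**2 + 169/120*y - 139/30
  leading term y**2: no divisor's leading term divides it; move -1/16*y**2 to the remainder.
  leading term y: no divisor's leading term divides it; move 169/120*y to the remainder.
  leading term 1: no divisor's leading term divides it; move -139/30 to the remainder.
  remainder -1/16*y**2 + 169/120*y - 139/30 ≠ 0; add h_5 = -1/16*y**2 + 169/120*y - 139/30 to the basis.

S(f_2,f_3): lcm = x**2*y. S = 2*x**2 + 2/5*x*y**2 + 14/5*x*y + 18*x + 2/5*y**2 + 152/5*y.
  leading term x**2: subtract (-1/2)·f_1 from 2*x**2 + 2/5*x*y**2 + 14/5*x*y + 18*x + 2/5*y**2 + 152/5*y → 2/5*x*y**2 + 14/5*x*y + 18*x + 2/5*y**2 + 289/10*y + 56
  leading term x*y**2: subtract (-2/5*y)·f_2 from 2/5*x*y**2 + 14/5*x*y + 18*x + 2/5*y**2 + 289/10*y + 56 → 2*x*y + 18*x - 4/5*y**2 + 217/10*y + 56
  leading term x*y: subtract (-2)·f_2 from 2*x*y + 18*x - 4/5*y**2 + 217/10*y + 56 → 14*x - 4/5*y**2 + 157/10*y + 20
  leading term x: subtract (-7/6)·h_4 from 14*x - 4/5*y**2 + 157/10*y + 20 → 3/40*y**2 - 283/60*y + 53/3
  leading term y**2: subtract (-6/5)·h_5 from 3/40*y**2 - 283/60*y + 53/3 → -227/75*y + 908/75
  leading term y: no divisor's leading term divides it; move -227/75*y to the remainder.
  leading term 1: no divisor's leading term divides it; move 908/75 to the remainder.
  remainder -227/75*y + 908/75 ≠ 0; add h_6 = -227/75*y + 908/75 to the basis.

The other S-polynomials (S(f_1,h_4), S(f_2,h_4), S(f_3,h_4), S(f_1,h_5), S(f_2,h_5), S(f_3,h_5), S(h_4,h_5), S(f_1,h_6), S(f_2,h_6), S(f_3,h_6), S(h_4,h_6), S(h_5,h_6)) all reduce to 0 modulo the current basis, so we have a Gröbner basis.
Inter-reduce: drop elements whose leading term is divisible by another's, tail-reduce, and make monic.
Reduced Gröbner basis: {x + 5, y - 4}.

Since the basis is lex-ordered, y - 4 is univariate in y. Its roots are {4}. Back-substituting each root into the other basis elements fixes the other coordinates.
  y = 4: the earlier basis element becomes x + 5 = 0, giving x = -5 — point (-5, 4).
Each listed point satisfies every original equation (direct substitution).
A lex Gröbner basis triangularizes the system, enabling back-substitution.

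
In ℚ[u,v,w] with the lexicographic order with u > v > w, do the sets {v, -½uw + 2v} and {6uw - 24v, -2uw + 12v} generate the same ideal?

Yes, the ideals are equal.

Equality of ideals is decidable: compute both reduced Gröbner bases (unique for the ordering) and check whether they agree.
Buchberger on the first generating set:
f_1 = v, LT = v.
f_2 = -½uw + 2v, LT = uw.

The S-polynomials (S(f_1,f_2)) all reduce to 0 modulo the current basis, so we have a Gröbner basis.
Inter-reduce: drop elements whose leading term is divisible by another's, tail-reduce, and make monic.
Reduced Gröbner basis: {uw, v}.

Buchberger on the second generating set:
h_1 = 6uw - 24v, LT = uw.
h_2 = -2uw + 12v, LT = uw.

S(h_1,h_2): lcm = uw. S = 2v.
  leading term v: no divisor's leading term divides it; move 2v to the remainder.
  remainder 2v ≠ 0; add k_3 = 2v to the basis.

The other S-polynomials (S(h_1,k_3), S(h_2,k_3)) all reduce to 0 modulo the current basis, so we have a Gröbner basis.
Inter-reduce: drop elements whose leading term is divisible by another's, tail-reduce, and make monic.
Reduced Gröbner basis: {uw, v}.

The two bases agree; hence the ideals are identical.
The choice of monomial ordering does not affect the verdict — as long as both bases are computed under the same ordering, their equality decides ideal equality.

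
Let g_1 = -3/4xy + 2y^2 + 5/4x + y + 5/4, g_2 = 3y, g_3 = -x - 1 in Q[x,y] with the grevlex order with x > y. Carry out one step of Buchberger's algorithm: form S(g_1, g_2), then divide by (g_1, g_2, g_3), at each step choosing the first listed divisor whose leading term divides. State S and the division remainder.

S(g_1, g_2) = -8/3y^2 - 5/3x - 4/3y - 5/3; remainder on division = 0.

lcm(LM(g_1), LM(g_2)) = xy.
S = (lcm/LT(g_1))·g_1 − (lcm/LT(g_2))·g_2 = -8/3y^2 - 5/3x - 4/3y - 5/3.
Reduce S modulo (g_1, g_2, g_3) in that order:
  leading term y^2: subtract (-8/9y)·g_2 from -8/3y^2 - 5/3x - 4/3y - 5/3 → -5/3x - 4/3y - 5/3
  leading term x: subtract (5/3)·g_3 from -5/3x - 4/3y - 5/3 → -4/3y
  leading term y: subtract (-4/9)·g_2 from -4/3y → 0
The remainder is 0, so this S-polynomial contributes no new basis element.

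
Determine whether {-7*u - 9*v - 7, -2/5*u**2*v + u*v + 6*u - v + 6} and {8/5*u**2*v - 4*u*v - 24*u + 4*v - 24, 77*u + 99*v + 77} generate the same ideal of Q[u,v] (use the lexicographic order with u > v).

Equality of ideals is decidable: compute both reduced Gröbner bases (unique for the ordering) and check whether they agree.
Buchberger on the first generating set:
f_1 = -7*u - 9*v - 7, LT = u.
f_2 = -2/5*u**2*v + u*v + 6*u - v + 6, LT = u**2*v.

S(f_1,f_2): lcm = u**2*v. S = 9/7*u*v**2 + 7/2*u*v + 15*u - 5/2*v + 15.
  leading term u*v**2: subtract (-9/49*v**2)·f_1 from 9/7*u*v**2 + 7/2*u*v + 15*u - 5/2*v + 15 → 7/2*u*v + 15*u - 81/49*v**3 - 9/7*v**2 - 5/2*v + 15
  leading term u*v: subtract (-1/2*v)·f_1 from 7/2*u*v + 15*u - 81/49*v**3 - 9/7*v**2 - 5/2*v + 15 → 15*u - 81/49*v**3 - 81/14*v**2 - 6*v + 15
  leading term u: subtract (-15/7)·f_1 from 15*u - 81/49*v**3 - 81/14*v**2 - 6*v + 15 → -81/49*v**3 - 81/14*v**2 - 177/7*v
  leading term v**3: no divisor's leading term divides it; move -81/49*v**3 to the remainder.
  leading term v**2: no divisor's leading term divides it; move -81/14*v**2 to the remainder.
  leading term v: no divisor's leading term divides it; move -177/7*v to the remainder.
  remainder -81/49*v**3 - 81/14*v**2 - 177/7*v ≠ 0; add g_3 = -81/49*v**3 - 81/14*v**2 - 177/7*v to the basis.

S(f_1,g_3): leading monomials are coprime, so the S-polynomial reduces to 0 (Buchberger's first criterion).
S(f_2,g_3): lcm = u**2*v**3. S = -7/2*u**2*v**2 - 413/27*u**2*v - 5/2*u*v**3 - 15*u*v**2 + 5/2*v**3 - 15*v**2.
  leading term u**2*v**2: subtract (1/2*u*v**2)·f_1 from -7/2*u**2*v**2 - 413/27*u**2*v - 5/2*u*v**3 - 15*u*v**2 + 5/2*v**3 - 15*v**2 → -413/27*u**2*v + 2*u*v**3 - 23/2*u*v**2 + 5/2*v**3 - 15*v**2
  leading term u**2*v: subtract (59/27*u*v)·f_1 from -413/27*u**2*v + 2*u*v**3 - 23/2*u*v**2 + 5/2*v**3 - 15*v**2 → 2*u*v**3 + 49/6*u*v**2 + 413/27*u*v + 5/2*v**3 - 15*v**2
  leading term u*v**3: subtract (-2/7*v**3)·f_1 from 2*u*v**3 + 49/6*u*v**2 + 413/27*u*v + 5/2*v**3 - 15*v**2 → 49/6*u*v**2 + 413/27*u*v - 18/7*v**4 + 1/2*v**3 - 15*v**2
  leading term u*v**2: subtract (-7/6*v**2)·f_1 from 49/6*u*v**2 + 413/27*u*v - 18/7*v**4 + 1/2*v**3 - 15*v**2 → 413/27*u*v - 18/7*v**4 - 10*v**3 - 139/6*v**2
  leading term u*v: subtract (-59/27*v)·f_1 from 413/27*u*v - 18/7*v**4 - 10*v**3 - 139/6*v**2 → -18/7*v**4 - 10*v**3 - 257/6*v**2 - 413/27*v
  leading term v**4: subtract (14/9*v)·g_3 from -18/7*v**4 - 10*v**3 - 257/6*v**2 - 413/27*v → -v**3 - 7/2*v**2 - 413/27*v
  leading term v**3: subtract (49/81)·g_3 from -v**3 - 7/2*v**2 - 413/27*v → 0
  remainder 0.

Every S-polynomial of the final basis reduces to 0, so we have a Gröbner basis.
Inter-reduce: drop elements whose leading term is divisible by another's, tail-reduce, and make monic.
Reduced Gröbner basis: {u + 9/7*v + 1, v**3 + 7/2*v**2 + 413/27*v}.

Buchberger on the second generating set:
h_1 = 8/5*u**2*v - 4*u*v - 24*u + 4*v - 24, LT = u**2*v.
h_2 = 77*u + 99*v + 77, LT = u.

S(h_1,h_2): lcm = u**2*v. S = -9/7*u*v**2 - 7/2*u*v - 15*u + 5/2*v - 15.
  leading term u*v**2: subtract (-9/539*v**2)·h_2 from -9/7*u*v**2 - 7/2*u*v - 15*u + 5/2*v - 15 → -7/2*u*v - 15*u + 81/49*v**3 + 9/7*v**2 + 5/2*v - 15
  leading term u*v: subtract (-1/22*v)·h_2 from -7/2*u*v - 15*u + 81/49*v**3 + 9/7*v**2 + 5/2*v - 15 → -15*u + 81/49*v**3 + 81/14*v**2 + 6*v - 15
  leading term u: subtract (-15/77)·h_2 from -15*u + 81/49*v**3 + 81/14*v**2 + 6*v - 15 → 81/49*v**3 + 81/14*v**2 + 177/7*v
  leading term v**3: no divisor's leading term divides it; move 81/49*v**3 to the remainder.
  leading term v**2: no divisor's leading term divides it; move 81/14*v**2 to the remainder.
  leading term v: no divisor's leading term divides it; move 177/7*v to the remainder.
  remainder 81/49*v**3 + 81/14*v**2 + 177/7*v ≠ 0; add k_3 = 81/49*v**3 + 81/14*v**2 + 177/7*v to the basis.

S(h_1,k_3): lcm = u**2*v**3. S = -7/2*u**2*v**2 - 413/27*u**2*v - 5/2*u*v**3 - 15*u*v**2 + 5/2*v**3 - 15*v**2.
  leading term u**2*v**2: subtract (-35/16*v)·h_1 from -7/2*u**2*v**2 - 413/27*u**2*v - 5/2*u*v**3 - 15*u*v**2 + 5/2*v**3 - 15*v**2 → -413/27*u**2*v - 5/2*u*v**3 - 95/4*u*v**2 - 105/2*u*v + 5/2*v**3 - 25/4*v**2 - 105/2*v
  leading term u**2*v: subtract (-2065/216)·h_1 from -413/27*u**2*v - 5/2*u*v**3 - 95/4*u*v**2 - 105/2*u*v + 5/2*v**3 - 25/4*v**2 - 105/2*v → -5/2*u*v**3 - 95/4*u*v**2 - 2450/27*u*v - 2065/9*u + 5/2*v**3 - 25/4*v**2 - 385/27*v - 2065/9
  leading term u*v**3: subtract (-5/154*v**3)·h_2 from -5/2*u*v**3 - 95/4*u*v**2 - 2450/27*u*v - 2065/9*u + 5/2*v**3 - 25/4*v**2 - 385/27*v - 2065/9 → -95/4*u*v**2 - 2450/27*u*v - 2065/9*u + 45/14*v**4 + 5*v**3 - 25/4*v**2 - 385/27*v - 2065/9
  leading term u*v**2: subtract (-95/308*v**2)·h_2 from -95/4*u*v**2 - 2450/27*u*v - 2065/9*u + 45/14*v**4 + 5*v**3 - 25/4*v**2 - 385/27*v - 2065/9 → -2450/27*u*v - 2065/9*u + 45/14*v**4 + 995/28*v**3 + 35/2*v**2 - 385/27*v - 2065/9
  leading term u*v: subtract (-350/297*v)·h_2 from -2450/27*u*v - 2065/9*u + 45/14*v**4 + 995/28*v**3 + 35/2*v**2 - 385/27*v - 2065/9 → -2065/9*u + 45/14*v**4 + 995/28*v**3 + 805/6*v**2 + 2065/27*v - 2065/9
  leading term u: subtract (-295/99)·h_2 from -2065/9*u + 45/14*v**4 + 995/28*v**3 + 805/6*v**2 + 2065/27*v - 2065/9 → 45/14*v**4 + 995/28*v**3 + 805/6*v**2 + 10030/27*v
  leading term v**4: subtract (35/18*v)·k_3 from 45/14*v**4 + 995/28*v**3 + 805/6*v**2 + 10030/27*v → 170/7*v**3 + 85*v**2 + 10030/27*v
  leading term v**3: subtract (1190/81)·k_3 from 170/7*v**3 + 85*v**2 + 10030/27*v → 0
  remainder 0.

S(h_2,k_3): leading monomials are coprime, so the S-polynomial reduces to 0 (Buchberger's first criterion).
Every S-polynomial of the final basis reduces to 0, so we have a Gröbner basis.
Inter-reduce: drop elements whose leading term is divisible by another's, tail-reduce, and make monic.
Reduced Gröbner basis: {u + 9/7*v + 1, v**3 + 7/2*v**2 + 413/27*v}.

Same reduced basis, so the two generating sets span the same ideal.

Yes, the ideals are equal.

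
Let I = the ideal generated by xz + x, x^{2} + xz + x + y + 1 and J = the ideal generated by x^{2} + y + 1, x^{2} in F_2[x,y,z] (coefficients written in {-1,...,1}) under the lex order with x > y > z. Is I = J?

Since reduced Gröbner bases are canonical representatives of ideals under a given ordering, it suffices to compute and compare them.
Buchberger on the first generating set:
f_1 = xz + x, LT = xz.
f_2 = x^{2} + xz + x + y + 1, LT = x^{2}.

S(f_1,f_2): lcm = x^{2}z. S = x^{2} + xz^{2} + xz + yz + z.
  leading term x^{2}: subtract (1)·f_2 from x^{2} + xz^{2} + xz + yz + z → xz^{2} + x + yz + y + z + 1
  leading term xz^{2}: subtract (z)·f_1 from xz^{2} + x + yz + y + z + 1 → xz + x + yz + y + z + 1
  leading term xz: subtract (1)·f_1 from xz + x + yz + y + z + 1 → yz + y + z + 1
  leading term yz: no divisor's leading term divides it; move yz to the remainder.
  leading term y: no divisor's leading term divides it; move y to the remainder.
  leading term z: no divisor's leading term divides it; move z to the remainder.
  leading term 1: no divisor's leading term divides it; move 1 to the remainder.
  remainder yz + y + z + 1 ≠ 0; add g_3 = yz + y + z + 1 to the basis.

The other S-polynomials (S(f_1,g_3), S(f_2,g_3)) all reduce to 0 modulo the current basis, so we have a Gröbner basis.
Inter-reduce: drop elements whose leading term is divisible by another's, tail-reduce, and make monic.
Reduced Gröbner basis: {x^{2} + y + 1, xz + x, yz + y + z + 1}.

Buchberger on the second generating set:
h_1 = x^{2} + y + 1, LT = x^{2}.
h_2 = x^{2}, LT = x^{2}.

S(h_1,h_2): lcm = x^{2}. S = y + 1.
  leading term y: no divisor's leading term divides it; move y to the remainder.
  leading term 1: no divisor's leading term divides it; move 1 to the remainder.
  remainder y + 1 ≠ 0; add k_3 = y + 1 to the basis.

The other S-polynomials (S(h_1,k_3), S(h_2,k_3)) all reduce to 0 modulo the current basis, so we have a Gröbner basis.
Inter-reduce: drop elements whose leading term is divisible by another's, tail-reduce, and make monic.
Reduced Gröbner basis: {x^{2}, y + 1}.

The bases are distinct; the ideals are different.
The choice of monomial ordering does not affect the verdict — as long as both bases are computed under the same ordering, their equality decides ideal equality.

No, the ideals differ.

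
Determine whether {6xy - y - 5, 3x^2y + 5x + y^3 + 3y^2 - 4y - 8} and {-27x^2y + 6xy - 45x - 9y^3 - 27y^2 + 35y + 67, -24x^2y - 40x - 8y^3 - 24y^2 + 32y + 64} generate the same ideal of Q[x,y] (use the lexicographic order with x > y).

Since reduced Gröbner bases are canonical representatives of ideals under a given ordering, it suffices to compute and compare them.
Buchberger on the first generating set:
f_1 = 6xy - y - 5, LT = xy.
f_2 = 3x^2y + 5x + y^3 + 3y^2 - 4y - 8, LT = x^2y.

S(f_1,f_2): lcm = x^2y. S = -1/6xy - 5/2x - 1/3y^3 - y^2 + 4/3y + 8/3.
  reduce S modulo (f_1, f_2):
  remainder -5/2x - 1/3y^3 - y^2 + 47/36y + 91/36 ≠ 0; add g_3 = -5/2x - 1/3y^3 - y^2 + 47/36y + 91/36 to the basis.

S(f_1,g_3): lcm = xy. S = -2/15y^4 - 2/5y^3 + 47/90y^2 + 38/45y - 5/6.
  reduce S modulo (f_1, f_2, g_3):
  remainder -2/15y^4 - 2/5y^3 + 47/90y^2 + 38/45y - 5/6 ≠ 0; add g_4 = -2/15y^4 - 2/5y^3 + 47/90y^2 + 38/45y - 5/6 to the basis.

The other S-polynomials (S(f_2,g_3), S(f_1,g_4), S(f_2,g_4), S(g_3,g_4)) all reduce to 0 modulo the current basis, so we have a Gröbner basis.
Inter-reduce: drop elements whose leading term is divisible by another's, tail-reduce, and make monic.
Reduced Gröbner basis: {x + 2/15y^3 + 2/5y^2 - 47/90y - 91/90, y^4 + 3y^3 - 47/12y^2 - 19/3y + 25/4}.

Buchberger on the second generating set:
h_1 = -27x^2y + 6xy - 45x - 9y^3 - 27y^2 + 35y + 67, LT = x^2y.
h_2 = -24x^2y - 40x - 8y^3 - 24y^2 + 32y + 64, LT = x^2y.

S(h_1,h_2): lcm = x^2y. S = -2/9xy + 1/27y + 5/27.
  reduce S modulo (h_1, h_2):
  remainder -2/9xy + 1/27y + 5/27 ≠ 0; add k_3 = -2/9xy + 1/27y + 5/27 to the basis.

S(h_1,k_3): lcm = x^2y. S = -1/18xy + 5/2x + 1/3y^3 + y^2 - 35/27y - 67/27.
  reduce S modulo (h_1, h_2, k_3):
  remainder 5/2x + 1/3y^3 + y^2 - 47/36y - 91/36 ≠ 0; add k_4 = 5/2x + 1/3y^3 + y^2 - 47/36y - 91/36 to the basis.

S(h_1,k_4): lcm = x^2y. S = -2/15xy^4 - 2/5xy^3 + 47/90xy^2 + 71/90xy + 5/3x + 1/3y^3 + y^2 - 35/27y - 67/27.
  reduce S modulo (h_1, h_2, k_3, k_4):
  remainder -1/45y^4 - 1/15y^3 + 47/540y^2 + 19/135y - 5/36 ≠ 0; add k_5 = -1/45y^4 - 1/15y^3 + 47/540y^2 + 19/135y - 5/36 to the basis.

The other S-polynomials (S(h_2,k_3), S(h_2,k_4), S(k_3,k_4), S(h_1,k_5), S(h_2,k_5), S(k_3,k_5), S(k_4,k_5)) all reduce to 0 modulo the current basis, so we have a Gröbner basis.
Inter-reduce: drop elements whose leading term is divisible by another's, tail-reduce, and make monic.
Reduced Gröbner basis: {x + 2/15y^3 + 2/5y^2 - 47/90y - 91/90, y^4 + 3y^3 - 47/12y^2 - 19/3y + 25/4}.

These coincide, so the ideals are equal.

Yes, the ideals are equal.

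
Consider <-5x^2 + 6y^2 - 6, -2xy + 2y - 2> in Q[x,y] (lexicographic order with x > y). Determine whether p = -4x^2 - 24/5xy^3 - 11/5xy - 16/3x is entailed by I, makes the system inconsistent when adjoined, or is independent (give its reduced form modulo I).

First compute the reduced Gröbner basis of I by Buchberger's algorithm.
f_1 = -5x^2 + 6y^2 - 6, LT = x^2.
f_2 = -2xy + 2y - 2, LT = xy.

S(f_1,f_2): lcm = x^2y. S = xy - x - 6/5y^3 + 6/5y.
  reduce S modulo (f_1, f_2):
  remainder -x - 6/5y^3 + 11/5y - 1 ≠ 0; add h_3 = -x - 6/5y^3 + 11/5y - 1 to the basis.

S(f_2,h_3): lcm = xy. S = -6/5y^4 + 11/5y^2 - 2y + 1.
  reduce S modulo (f_1, f_2, h_3):
  remainder -6/5y^4 + 11/5y^2 - 2y + 1 ≠ 0; add h_4 = -6/5y^4 + 11/5y^2 - 2y + 1 to the basis.

The other S-polynomials (S(f_1,h_3), S(f_1,h_4), S(f_2,h_4), S(h_3,h_4)) all reduce to 0 modulo the current basis, so we have a Gröbner basis.
Inter-reduce: drop elements whose leading term is divisible by another's, tail-reduce, and make monic.
Reduced Gröbner basis: {x + 6/5y^3 - 11/5y + 1, y^4 - 11/6y^2 + 5/3y - 5/6}.
Label its elements g_1 = x + 6/5y^3 - 11/5y + 1, g_2 = y^4 - 11/6y^2 + 5/3y - 5/6.

Reduce p = -4x^2 - 24/5xy^3 - 11/5xy - 16/3x modulo G:
  leading term x^2: subtract (-4x)·g_1 from -4x^2 - 24/5xy^3 - 11/5xy - 16/3x → -11xy - 4/3x
  leading term xy: subtract (-11y)·g_1 from -11xy - 4/3x → -4/3x + 66/5y^4 - 121/5y^2 + 11y
  leading term x: subtract (-4/3)·g_1 from -4/3x + 66/5y^4 - 121/5y^2 + 11y → 66/5y^4 + 8/5y^3 - 121/5y^2 + 121/15y + 4/3
  leading term y^4: subtract (66/5)·g_2 from 66/5y^4 + 8/5y^3 - 121/5y^2 + 121/15y + 4/3 → 8/5y^3 - 209/15y + 37/3
  leading term y^3: no divisor's leading term divides it; move 8/5y^3 to the remainder.
  leading term y: no divisor's leading term divides it; move -209/15y to the remainder.
  leading term 1: no divisor's leading term divides it; move 37/3 to the remainder.
  normal form = 8/5y^3 - 209/15y + 37/3.
The normal form is nonzero, so p ∉ I. Since p minus its normal form lies in I, I + (p) = I + (r) where r = 8/5y^3 - 209/15y + 37/3; decide whether this ideal is the whole ring.
Run Buchberger on G together with r (pairs among the g_i already reduce to 0 since G is a Gröbner basis):
g_1 = x + 6/5y^3 - 11/5y + 1, LT = x.
g_2 = y^4 - 11/6y^2 + 5/3y - 5/6, LT = y^4.
r = 8/5y^3 - 209/15y + 37/3, LT = y^3.

S(g_2,r): lcm = y^4. S = 55/8y^2 - 145/24y - 5/6.
  reduce S modulo (g_1, g_2, r):
  remainder 55/8y^2 - 145/24y - 5/6 ≠ 0; add m_4 = 55/8y^2 - 145/24y - 5/6 to the basis.

S(g_2,m_4): lcm = y^4. S = 29/33y^3 - 113/66y^2 + 5/3y - 5/6.
  reduce S modulo (g_1, g_2, r, m_4):
  remainder 68083/8712y - 68083/8712 ≠ 0; add m_5 = 68083/8712y - 68083/8712 to the basis.

The other S-polynomials (S(g_1,g_2), S(g_1,r), S(g_1,m_4), S(r,m_4), S(g_1,m_5), S(g_2,m_5), S(r,m_5), S(m_4,m_5)) all reduce to 0 modulo the current basis, so we have a Gröbner basis.
Inter-reduce: drop elements whose leading term is divisible by another's, tail-reduce, and make monic.
Reduced Gröbner basis: {x, y - 1}.
The reduced Gröbner basis of I + (p) is {x, y - 1} ≠ {1}, a proper ideal, so the enlarged system stays consistent: p is independent of I, with normal form 8/5y^3 - 209/15y + 37/3.

The remainder on division by a Gröbner basis is unique — it is the normal form.

-4x^2 - 24/5xy^3 - 11/5xy - 16/3x is independent of I; its normal form modulo I is 8/5y^3 - 209/15y + 37/3.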